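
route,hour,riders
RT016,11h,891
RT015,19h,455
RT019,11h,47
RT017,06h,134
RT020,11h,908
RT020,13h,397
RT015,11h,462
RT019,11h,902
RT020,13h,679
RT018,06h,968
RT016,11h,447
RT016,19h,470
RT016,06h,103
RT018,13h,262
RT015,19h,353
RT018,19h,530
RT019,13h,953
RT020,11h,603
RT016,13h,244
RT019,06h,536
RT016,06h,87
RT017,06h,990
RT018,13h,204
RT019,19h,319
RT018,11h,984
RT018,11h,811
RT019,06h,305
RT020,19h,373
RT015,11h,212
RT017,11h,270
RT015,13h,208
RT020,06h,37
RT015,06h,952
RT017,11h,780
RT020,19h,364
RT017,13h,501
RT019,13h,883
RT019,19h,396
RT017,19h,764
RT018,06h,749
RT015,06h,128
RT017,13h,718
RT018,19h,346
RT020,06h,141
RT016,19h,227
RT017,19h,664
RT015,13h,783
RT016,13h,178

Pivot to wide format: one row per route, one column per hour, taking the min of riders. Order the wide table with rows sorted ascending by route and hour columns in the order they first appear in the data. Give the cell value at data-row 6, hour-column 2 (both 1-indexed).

With rows sorted ascending by route, row 6 is route=RT020. hour columns in first-appearance order: 11h, 19h, 06h, 13h; column 2 is 19h.
Long rows with route=RT020, hour=19h: min(373, 364) = 364.

364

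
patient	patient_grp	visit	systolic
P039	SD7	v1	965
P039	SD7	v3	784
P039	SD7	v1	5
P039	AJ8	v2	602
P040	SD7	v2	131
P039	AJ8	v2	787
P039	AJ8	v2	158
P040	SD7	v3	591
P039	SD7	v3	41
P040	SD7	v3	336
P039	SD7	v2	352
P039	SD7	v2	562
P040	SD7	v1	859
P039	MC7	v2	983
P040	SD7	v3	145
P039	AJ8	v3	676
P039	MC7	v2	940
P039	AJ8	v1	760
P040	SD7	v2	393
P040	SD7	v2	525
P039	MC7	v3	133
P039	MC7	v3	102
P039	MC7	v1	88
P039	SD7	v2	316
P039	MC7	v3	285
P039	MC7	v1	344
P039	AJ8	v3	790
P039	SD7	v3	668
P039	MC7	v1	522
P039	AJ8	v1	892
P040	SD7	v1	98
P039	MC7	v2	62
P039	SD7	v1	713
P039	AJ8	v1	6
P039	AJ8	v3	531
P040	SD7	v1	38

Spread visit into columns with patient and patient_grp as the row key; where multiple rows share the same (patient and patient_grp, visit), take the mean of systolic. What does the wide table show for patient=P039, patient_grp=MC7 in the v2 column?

Rows with patient=P039, patient_grp=MC7 and visit=v2: systolic values are 983, 940, 62.
(983 + 940 + 62) / 3 = 661.67.

661.67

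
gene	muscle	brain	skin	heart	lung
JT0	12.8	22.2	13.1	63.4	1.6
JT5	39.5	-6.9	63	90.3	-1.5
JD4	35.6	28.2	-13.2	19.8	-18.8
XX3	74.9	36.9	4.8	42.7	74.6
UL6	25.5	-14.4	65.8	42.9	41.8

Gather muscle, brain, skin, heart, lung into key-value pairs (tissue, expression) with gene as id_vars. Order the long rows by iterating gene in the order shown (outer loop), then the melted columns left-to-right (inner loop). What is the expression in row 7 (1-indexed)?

-6.9

25 rows total (5 × 5). Row 7: index ⌊(7-1)/5⌋ = 1 into gene → JT5; (7-1) mod 5 = 1 into the melted columns → brain.
So row 7 is (JT5, brain, -6.9); expression = -6.9.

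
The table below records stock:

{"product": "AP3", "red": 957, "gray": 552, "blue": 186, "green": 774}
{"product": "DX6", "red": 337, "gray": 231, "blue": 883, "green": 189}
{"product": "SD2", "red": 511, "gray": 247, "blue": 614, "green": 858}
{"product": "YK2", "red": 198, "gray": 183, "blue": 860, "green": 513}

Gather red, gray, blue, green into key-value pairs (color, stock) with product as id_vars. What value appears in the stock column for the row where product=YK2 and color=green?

Unpivoting turns each (product, wide-column) pair into one long row.
The wide cell at row YK2, column green holds 513, so the long row (YK2, green) has stock=513.

513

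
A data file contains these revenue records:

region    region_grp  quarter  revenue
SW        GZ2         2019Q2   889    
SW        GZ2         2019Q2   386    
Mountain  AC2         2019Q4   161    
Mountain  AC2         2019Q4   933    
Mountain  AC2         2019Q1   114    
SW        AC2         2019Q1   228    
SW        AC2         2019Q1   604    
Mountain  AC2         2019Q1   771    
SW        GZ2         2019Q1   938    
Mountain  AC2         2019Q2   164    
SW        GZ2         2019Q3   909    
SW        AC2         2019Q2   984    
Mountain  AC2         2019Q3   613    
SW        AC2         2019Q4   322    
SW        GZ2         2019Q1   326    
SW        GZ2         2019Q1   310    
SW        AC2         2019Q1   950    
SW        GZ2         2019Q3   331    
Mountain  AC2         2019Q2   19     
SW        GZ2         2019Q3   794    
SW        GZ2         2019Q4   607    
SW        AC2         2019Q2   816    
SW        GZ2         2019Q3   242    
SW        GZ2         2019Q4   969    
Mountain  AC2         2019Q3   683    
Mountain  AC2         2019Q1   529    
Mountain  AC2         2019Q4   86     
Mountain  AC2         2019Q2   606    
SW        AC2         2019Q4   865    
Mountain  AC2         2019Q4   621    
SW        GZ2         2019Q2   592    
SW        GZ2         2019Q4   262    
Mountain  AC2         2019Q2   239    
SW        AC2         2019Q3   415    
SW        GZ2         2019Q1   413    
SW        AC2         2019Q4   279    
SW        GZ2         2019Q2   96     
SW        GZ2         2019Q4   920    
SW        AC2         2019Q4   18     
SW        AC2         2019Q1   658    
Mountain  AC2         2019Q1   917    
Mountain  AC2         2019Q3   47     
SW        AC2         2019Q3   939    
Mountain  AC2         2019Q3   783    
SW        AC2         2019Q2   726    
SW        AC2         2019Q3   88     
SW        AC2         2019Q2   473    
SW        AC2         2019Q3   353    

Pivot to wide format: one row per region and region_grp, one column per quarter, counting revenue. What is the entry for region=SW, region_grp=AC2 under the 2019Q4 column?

4

Rows with region=SW, region_grp=AC2 and quarter=2019Q4: revenue values are 322, 865, 279, 18.
4 rows match — count = 4.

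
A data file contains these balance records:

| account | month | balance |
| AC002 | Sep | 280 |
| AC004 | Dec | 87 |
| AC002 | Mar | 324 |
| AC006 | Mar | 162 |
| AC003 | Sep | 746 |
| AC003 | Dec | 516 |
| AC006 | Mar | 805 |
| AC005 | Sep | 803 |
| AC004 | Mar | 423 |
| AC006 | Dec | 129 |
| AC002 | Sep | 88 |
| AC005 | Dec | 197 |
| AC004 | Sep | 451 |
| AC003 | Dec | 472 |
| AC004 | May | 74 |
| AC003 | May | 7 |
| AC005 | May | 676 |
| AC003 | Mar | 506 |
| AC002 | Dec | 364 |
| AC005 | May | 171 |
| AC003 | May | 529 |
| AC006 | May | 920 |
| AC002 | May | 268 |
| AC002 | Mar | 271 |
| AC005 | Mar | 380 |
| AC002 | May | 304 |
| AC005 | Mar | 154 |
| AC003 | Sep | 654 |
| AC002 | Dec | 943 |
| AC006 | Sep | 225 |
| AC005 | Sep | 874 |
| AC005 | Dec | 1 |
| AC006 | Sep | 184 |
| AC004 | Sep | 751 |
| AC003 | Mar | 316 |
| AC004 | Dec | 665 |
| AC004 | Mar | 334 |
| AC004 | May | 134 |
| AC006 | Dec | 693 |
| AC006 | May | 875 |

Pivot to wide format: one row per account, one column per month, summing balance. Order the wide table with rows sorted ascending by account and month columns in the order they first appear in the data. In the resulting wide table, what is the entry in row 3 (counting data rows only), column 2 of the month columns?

With rows sorted ascending by account, row 3 is account=AC004. month columns in first-appearance order: Sep, Dec, Mar, May; column 2 is Dec.
Long rows with account=AC004, month=Dec: 87 + 665 = 752.

752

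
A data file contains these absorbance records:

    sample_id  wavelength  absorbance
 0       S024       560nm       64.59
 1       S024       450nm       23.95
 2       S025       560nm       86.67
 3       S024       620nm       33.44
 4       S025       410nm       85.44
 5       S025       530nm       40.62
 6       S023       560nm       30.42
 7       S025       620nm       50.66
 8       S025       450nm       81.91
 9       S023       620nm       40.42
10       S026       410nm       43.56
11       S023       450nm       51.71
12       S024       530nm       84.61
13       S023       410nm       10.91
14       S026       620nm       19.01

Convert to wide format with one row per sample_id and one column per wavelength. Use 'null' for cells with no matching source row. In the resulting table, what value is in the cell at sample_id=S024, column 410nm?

null

No long-format row has sample_id=S024 and wavelength=410nm, so the cell is null.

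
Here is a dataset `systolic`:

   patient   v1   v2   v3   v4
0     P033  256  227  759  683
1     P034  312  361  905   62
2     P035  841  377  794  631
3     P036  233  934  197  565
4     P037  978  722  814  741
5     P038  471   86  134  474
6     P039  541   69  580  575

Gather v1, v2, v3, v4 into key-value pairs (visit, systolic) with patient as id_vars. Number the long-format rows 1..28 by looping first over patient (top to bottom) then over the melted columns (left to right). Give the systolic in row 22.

28 rows total (7 × 4). Row 22: index ⌊(22-1)/4⌋ = 5 into patient → P038; (22-1) mod 4 = 1 into the melted columns → v2.
So row 22 is (P038, v2, 86); systolic = 86.

86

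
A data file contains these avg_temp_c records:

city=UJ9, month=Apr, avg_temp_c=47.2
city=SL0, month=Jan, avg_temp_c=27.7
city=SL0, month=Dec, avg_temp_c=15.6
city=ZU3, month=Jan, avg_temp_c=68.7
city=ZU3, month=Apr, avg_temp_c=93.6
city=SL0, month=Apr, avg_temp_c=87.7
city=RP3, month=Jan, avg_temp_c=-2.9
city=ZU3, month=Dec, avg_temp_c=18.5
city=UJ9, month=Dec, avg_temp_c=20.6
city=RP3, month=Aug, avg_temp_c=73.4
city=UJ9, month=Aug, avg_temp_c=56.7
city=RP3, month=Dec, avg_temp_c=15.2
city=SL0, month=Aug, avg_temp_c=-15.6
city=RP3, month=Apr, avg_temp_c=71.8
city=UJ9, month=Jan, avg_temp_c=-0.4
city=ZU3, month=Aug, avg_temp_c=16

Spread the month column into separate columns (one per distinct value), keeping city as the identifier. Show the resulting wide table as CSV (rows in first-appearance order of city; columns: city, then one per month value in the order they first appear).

city,Apr,Jan,Dec,Aug
UJ9,47.2,-0.4,20.6,56.7
SL0,87.7,27.7,15.6,-15.6
ZU3,93.6,68.7,18.5,16
RP3,71.8,-2.9,15.2,73.4

Columns: city plus the 4 distinct month values (Apr, Jan, Dec, Aug).
For example, row UJ9 column Apr takes avg_temp_c=47.2 from the long row (UJ9, Apr).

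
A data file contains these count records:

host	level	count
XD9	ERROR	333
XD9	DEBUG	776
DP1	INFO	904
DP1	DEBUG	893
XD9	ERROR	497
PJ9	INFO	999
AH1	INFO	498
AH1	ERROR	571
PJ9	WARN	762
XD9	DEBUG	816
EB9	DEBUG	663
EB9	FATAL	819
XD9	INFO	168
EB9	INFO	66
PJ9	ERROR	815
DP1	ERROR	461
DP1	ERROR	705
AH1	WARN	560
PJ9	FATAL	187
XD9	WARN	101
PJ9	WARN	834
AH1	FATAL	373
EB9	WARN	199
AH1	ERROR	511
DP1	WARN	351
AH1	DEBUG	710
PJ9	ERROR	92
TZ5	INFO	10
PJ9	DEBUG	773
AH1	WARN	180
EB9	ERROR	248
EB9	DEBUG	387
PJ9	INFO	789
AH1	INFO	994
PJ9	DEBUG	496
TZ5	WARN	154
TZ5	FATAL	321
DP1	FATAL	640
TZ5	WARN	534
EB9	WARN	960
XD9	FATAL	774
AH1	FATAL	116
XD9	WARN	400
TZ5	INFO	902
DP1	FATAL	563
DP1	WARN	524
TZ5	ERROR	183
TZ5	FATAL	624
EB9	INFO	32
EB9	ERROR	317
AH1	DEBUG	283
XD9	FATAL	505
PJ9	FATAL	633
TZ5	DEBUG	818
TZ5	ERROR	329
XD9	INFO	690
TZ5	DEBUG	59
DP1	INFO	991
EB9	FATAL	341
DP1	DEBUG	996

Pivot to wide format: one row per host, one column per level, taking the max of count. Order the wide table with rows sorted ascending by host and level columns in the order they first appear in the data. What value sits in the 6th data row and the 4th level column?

With rows sorted ascending by host, row 6 is host=XD9. level columns in first-appearance order: ERROR, DEBUG, INFO, WARN, FATAL; column 4 is WARN.
Long rows with host=XD9, level=WARN: max(101, 400) = 400.

400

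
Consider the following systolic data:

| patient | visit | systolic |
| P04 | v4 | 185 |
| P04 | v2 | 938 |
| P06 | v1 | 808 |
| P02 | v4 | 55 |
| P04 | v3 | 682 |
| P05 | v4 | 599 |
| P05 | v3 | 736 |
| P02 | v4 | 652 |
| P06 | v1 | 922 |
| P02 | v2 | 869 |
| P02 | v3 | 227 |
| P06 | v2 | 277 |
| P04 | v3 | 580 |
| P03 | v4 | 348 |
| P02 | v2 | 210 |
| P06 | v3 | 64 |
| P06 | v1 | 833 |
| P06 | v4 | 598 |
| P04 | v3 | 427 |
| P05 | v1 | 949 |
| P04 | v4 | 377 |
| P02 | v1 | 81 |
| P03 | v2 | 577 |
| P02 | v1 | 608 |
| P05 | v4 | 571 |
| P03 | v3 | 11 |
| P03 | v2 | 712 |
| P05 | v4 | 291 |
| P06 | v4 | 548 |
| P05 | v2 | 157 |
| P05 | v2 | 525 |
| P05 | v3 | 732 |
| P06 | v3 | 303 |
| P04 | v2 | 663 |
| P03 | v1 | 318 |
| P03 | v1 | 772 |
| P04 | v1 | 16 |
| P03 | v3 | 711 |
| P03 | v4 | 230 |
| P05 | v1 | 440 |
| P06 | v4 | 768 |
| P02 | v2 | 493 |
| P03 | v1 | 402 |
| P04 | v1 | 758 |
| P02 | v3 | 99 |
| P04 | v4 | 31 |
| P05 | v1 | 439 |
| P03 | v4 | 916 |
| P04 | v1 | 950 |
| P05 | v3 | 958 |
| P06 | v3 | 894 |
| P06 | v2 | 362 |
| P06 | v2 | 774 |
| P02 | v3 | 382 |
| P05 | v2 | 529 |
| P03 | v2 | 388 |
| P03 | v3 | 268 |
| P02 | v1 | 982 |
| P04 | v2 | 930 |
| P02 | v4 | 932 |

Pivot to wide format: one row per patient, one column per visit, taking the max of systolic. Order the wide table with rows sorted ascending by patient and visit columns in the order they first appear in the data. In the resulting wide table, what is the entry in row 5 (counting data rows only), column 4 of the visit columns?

With rows sorted ascending by patient, row 5 is patient=P06. visit columns in first-appearance order: v4, v2, v1, v3; column 4 is v3.
Long rows with patient=P06, visit=v3: max(64, 303, 894) = 894.

894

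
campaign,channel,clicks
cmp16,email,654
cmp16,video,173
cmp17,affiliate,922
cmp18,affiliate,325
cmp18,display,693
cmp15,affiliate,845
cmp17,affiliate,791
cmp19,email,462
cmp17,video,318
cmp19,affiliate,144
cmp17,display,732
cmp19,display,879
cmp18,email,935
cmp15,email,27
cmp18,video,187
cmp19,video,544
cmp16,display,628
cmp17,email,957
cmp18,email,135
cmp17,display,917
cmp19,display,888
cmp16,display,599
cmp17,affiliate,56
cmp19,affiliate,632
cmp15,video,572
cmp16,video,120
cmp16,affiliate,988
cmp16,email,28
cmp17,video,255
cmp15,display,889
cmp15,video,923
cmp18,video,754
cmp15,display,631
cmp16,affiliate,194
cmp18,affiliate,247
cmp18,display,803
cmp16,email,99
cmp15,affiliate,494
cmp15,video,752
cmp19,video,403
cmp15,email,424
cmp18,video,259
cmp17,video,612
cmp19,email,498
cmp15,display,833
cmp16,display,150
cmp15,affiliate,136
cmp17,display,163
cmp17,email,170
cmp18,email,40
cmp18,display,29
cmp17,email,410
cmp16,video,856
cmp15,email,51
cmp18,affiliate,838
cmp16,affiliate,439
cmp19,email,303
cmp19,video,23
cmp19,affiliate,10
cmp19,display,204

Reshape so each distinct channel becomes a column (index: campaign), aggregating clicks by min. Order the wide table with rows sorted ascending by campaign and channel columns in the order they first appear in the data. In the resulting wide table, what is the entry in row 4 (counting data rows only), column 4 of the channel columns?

With rows sorted ascending by campaign, row 4 is campaign=cmp18. channel columns in first-appearance order: email, video, affiliate, display; column 4 is display.
Long rows with campaign=cmp18, channel=display: min(693, 803, 29) = 29.

29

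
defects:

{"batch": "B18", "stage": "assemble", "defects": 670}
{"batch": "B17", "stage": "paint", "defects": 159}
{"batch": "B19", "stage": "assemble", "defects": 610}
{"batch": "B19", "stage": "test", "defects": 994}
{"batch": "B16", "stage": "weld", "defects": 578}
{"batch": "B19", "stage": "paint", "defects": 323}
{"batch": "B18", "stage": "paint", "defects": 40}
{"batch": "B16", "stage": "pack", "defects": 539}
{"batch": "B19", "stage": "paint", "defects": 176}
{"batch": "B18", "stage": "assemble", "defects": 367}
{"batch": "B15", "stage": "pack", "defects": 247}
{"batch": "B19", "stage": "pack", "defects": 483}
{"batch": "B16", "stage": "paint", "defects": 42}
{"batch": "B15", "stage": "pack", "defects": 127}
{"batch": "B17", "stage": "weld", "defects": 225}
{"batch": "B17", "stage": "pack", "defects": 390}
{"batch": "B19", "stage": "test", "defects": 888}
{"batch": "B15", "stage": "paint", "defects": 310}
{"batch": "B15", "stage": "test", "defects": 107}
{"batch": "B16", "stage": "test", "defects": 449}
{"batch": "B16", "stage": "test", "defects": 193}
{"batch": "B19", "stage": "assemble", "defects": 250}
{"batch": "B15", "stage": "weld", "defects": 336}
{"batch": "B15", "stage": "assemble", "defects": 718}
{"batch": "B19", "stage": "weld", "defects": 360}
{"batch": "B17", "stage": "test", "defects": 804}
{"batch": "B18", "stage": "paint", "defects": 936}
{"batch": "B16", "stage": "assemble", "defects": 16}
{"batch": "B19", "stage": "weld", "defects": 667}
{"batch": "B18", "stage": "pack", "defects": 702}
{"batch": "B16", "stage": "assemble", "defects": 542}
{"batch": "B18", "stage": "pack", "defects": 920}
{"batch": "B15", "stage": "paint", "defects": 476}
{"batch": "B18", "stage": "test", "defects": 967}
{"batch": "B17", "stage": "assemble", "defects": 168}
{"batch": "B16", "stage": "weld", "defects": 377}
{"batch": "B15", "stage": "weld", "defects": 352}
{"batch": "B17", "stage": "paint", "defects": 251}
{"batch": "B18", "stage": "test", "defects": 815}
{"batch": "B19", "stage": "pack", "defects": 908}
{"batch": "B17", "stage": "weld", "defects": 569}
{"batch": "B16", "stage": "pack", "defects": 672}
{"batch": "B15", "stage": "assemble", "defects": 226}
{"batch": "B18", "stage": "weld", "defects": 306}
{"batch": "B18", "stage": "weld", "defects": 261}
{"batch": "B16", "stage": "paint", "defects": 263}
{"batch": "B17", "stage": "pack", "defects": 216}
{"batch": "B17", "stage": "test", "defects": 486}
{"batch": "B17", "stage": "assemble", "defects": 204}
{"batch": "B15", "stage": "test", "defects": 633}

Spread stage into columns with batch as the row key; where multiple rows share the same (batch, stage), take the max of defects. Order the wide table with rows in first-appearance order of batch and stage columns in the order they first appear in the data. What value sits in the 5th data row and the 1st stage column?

With rows in first-appearance order of batch, row 5 is batch=B15. stage columns in first-appearance order: assemble, paint, test, weld, pack; column 1 is assemble.
Long rows with batch=B15, stage=assemble: max(718, 226) = 718.

718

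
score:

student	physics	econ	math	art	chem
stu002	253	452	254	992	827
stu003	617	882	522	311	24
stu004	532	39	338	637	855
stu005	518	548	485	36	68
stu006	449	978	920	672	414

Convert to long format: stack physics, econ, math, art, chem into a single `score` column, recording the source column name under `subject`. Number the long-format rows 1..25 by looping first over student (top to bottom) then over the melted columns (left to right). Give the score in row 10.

25 rows total (5 × 5). Row 10: index ⌊(10-1)/5⌋ = 1 into student → stu003; (10-1) mod 5 = 4 into the melted columns → chem.
So row 10 is (stu003, chem, 24); score = 24.

24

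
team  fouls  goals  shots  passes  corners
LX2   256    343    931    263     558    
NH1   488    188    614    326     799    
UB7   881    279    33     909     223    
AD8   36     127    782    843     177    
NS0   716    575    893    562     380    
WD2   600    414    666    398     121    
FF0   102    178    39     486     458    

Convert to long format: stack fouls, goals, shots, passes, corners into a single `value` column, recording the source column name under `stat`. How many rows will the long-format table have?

35

7 team values × 5 melted columns = 35 rows.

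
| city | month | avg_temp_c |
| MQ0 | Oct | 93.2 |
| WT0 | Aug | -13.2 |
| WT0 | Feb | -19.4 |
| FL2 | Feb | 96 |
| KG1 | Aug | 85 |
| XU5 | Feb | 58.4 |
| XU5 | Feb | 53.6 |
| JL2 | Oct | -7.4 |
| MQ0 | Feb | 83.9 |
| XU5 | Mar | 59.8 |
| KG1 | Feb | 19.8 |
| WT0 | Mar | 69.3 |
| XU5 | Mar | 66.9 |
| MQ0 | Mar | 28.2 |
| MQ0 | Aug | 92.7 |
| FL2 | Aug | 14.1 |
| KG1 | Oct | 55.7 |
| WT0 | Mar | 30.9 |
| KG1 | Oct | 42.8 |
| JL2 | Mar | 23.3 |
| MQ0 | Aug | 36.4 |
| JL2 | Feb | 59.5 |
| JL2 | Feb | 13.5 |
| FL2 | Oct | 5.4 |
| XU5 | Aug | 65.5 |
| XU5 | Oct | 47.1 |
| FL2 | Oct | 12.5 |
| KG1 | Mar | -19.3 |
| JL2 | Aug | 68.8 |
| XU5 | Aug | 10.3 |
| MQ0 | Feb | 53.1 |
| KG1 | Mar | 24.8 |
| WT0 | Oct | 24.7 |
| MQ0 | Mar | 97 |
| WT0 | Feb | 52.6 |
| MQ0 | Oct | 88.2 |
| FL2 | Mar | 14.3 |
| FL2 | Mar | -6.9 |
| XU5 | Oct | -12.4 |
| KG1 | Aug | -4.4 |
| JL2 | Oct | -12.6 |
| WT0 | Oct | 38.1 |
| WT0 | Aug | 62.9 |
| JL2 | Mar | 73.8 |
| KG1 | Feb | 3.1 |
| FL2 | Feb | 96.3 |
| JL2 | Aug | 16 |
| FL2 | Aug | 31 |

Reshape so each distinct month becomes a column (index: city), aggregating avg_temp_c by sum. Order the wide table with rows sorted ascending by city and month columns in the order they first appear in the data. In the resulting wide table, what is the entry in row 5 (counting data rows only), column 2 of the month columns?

49.7

With rows sorted ascending by city, row 5 is city=WT0. month columns in first-appearance order: Oct, Aug, Feb, Mar; column 2 is Aug.
Long rows with city=WT0, month=Aug: -13.2 + 62.9 = 49.7.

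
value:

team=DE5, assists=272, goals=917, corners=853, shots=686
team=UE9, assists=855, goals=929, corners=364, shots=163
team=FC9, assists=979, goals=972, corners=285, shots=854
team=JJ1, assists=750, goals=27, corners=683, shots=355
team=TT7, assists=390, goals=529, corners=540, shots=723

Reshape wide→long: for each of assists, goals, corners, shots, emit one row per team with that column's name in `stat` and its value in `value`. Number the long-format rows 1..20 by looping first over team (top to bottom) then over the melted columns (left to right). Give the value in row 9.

979

20 rows total (5 × 4). Row 9: index ⌊(9-1)/4⌋ = 2 into team → FC9; (9-1) mod 4 = 0 into the melted columns → assists.
So row 9 is (FC9, assists, 979); value = 979.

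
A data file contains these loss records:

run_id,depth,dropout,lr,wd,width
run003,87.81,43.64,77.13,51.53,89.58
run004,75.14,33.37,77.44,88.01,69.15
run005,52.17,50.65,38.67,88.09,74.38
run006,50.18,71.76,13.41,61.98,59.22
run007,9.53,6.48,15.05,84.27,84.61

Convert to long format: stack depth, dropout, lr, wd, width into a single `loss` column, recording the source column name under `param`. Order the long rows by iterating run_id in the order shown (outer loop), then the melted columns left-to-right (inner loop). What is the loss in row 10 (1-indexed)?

25 rows total (5 × 5). Row 10: index ⌊(10-1)/5⌋ = 1 into run_id → run004; (10-1) mod 5 = 4 into the melted columns → width.
So row 10 is (run004, width, 69.15); loss = 69.15.

69.15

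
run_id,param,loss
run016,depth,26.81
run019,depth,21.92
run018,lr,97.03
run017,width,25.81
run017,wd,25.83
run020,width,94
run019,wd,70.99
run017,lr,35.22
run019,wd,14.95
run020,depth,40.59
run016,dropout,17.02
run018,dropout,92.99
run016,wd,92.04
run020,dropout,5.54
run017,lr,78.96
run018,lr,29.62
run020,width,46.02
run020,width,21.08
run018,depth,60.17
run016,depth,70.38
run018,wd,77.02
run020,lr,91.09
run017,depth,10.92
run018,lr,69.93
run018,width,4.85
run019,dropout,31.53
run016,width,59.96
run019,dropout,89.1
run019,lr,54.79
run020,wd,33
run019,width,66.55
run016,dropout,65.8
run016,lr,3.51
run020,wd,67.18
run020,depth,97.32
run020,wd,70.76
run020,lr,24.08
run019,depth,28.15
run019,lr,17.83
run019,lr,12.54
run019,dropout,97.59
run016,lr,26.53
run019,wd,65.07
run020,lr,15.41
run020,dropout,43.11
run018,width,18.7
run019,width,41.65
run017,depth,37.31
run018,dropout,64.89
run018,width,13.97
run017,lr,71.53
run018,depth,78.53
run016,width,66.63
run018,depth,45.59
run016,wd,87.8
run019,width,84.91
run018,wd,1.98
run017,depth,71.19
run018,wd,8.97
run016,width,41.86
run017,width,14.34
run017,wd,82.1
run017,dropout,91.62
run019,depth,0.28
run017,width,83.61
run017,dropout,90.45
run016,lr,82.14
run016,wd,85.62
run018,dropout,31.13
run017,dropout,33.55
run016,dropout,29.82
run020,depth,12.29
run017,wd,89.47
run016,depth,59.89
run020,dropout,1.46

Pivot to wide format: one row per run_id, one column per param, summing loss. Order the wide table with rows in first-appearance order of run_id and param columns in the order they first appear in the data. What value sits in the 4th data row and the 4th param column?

197.40

With rows in first-appearance order of run_id, row 4 is run_id=run017. param columns in first-appearance order: depth, lr, width, wd, dropout; column 4 is wd.
Long rows with run_id=run017, param=wd: 25.83 + 82.1 + 89.47 = 197.40.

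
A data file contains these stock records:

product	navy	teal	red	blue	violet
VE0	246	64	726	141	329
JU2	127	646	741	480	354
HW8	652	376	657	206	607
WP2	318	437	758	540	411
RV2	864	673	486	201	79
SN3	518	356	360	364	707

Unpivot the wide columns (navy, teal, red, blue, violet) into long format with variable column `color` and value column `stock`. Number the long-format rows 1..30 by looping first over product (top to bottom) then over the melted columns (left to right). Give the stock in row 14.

30 rows total (6 × 5). Row 14: index ⌊(14-1)/5⌋ = 2 into product → HW8; (14-1) mod 5 = 3 into the melted columns → blue.
So row 14 is (HW8, blue, 206); stock = 206.

206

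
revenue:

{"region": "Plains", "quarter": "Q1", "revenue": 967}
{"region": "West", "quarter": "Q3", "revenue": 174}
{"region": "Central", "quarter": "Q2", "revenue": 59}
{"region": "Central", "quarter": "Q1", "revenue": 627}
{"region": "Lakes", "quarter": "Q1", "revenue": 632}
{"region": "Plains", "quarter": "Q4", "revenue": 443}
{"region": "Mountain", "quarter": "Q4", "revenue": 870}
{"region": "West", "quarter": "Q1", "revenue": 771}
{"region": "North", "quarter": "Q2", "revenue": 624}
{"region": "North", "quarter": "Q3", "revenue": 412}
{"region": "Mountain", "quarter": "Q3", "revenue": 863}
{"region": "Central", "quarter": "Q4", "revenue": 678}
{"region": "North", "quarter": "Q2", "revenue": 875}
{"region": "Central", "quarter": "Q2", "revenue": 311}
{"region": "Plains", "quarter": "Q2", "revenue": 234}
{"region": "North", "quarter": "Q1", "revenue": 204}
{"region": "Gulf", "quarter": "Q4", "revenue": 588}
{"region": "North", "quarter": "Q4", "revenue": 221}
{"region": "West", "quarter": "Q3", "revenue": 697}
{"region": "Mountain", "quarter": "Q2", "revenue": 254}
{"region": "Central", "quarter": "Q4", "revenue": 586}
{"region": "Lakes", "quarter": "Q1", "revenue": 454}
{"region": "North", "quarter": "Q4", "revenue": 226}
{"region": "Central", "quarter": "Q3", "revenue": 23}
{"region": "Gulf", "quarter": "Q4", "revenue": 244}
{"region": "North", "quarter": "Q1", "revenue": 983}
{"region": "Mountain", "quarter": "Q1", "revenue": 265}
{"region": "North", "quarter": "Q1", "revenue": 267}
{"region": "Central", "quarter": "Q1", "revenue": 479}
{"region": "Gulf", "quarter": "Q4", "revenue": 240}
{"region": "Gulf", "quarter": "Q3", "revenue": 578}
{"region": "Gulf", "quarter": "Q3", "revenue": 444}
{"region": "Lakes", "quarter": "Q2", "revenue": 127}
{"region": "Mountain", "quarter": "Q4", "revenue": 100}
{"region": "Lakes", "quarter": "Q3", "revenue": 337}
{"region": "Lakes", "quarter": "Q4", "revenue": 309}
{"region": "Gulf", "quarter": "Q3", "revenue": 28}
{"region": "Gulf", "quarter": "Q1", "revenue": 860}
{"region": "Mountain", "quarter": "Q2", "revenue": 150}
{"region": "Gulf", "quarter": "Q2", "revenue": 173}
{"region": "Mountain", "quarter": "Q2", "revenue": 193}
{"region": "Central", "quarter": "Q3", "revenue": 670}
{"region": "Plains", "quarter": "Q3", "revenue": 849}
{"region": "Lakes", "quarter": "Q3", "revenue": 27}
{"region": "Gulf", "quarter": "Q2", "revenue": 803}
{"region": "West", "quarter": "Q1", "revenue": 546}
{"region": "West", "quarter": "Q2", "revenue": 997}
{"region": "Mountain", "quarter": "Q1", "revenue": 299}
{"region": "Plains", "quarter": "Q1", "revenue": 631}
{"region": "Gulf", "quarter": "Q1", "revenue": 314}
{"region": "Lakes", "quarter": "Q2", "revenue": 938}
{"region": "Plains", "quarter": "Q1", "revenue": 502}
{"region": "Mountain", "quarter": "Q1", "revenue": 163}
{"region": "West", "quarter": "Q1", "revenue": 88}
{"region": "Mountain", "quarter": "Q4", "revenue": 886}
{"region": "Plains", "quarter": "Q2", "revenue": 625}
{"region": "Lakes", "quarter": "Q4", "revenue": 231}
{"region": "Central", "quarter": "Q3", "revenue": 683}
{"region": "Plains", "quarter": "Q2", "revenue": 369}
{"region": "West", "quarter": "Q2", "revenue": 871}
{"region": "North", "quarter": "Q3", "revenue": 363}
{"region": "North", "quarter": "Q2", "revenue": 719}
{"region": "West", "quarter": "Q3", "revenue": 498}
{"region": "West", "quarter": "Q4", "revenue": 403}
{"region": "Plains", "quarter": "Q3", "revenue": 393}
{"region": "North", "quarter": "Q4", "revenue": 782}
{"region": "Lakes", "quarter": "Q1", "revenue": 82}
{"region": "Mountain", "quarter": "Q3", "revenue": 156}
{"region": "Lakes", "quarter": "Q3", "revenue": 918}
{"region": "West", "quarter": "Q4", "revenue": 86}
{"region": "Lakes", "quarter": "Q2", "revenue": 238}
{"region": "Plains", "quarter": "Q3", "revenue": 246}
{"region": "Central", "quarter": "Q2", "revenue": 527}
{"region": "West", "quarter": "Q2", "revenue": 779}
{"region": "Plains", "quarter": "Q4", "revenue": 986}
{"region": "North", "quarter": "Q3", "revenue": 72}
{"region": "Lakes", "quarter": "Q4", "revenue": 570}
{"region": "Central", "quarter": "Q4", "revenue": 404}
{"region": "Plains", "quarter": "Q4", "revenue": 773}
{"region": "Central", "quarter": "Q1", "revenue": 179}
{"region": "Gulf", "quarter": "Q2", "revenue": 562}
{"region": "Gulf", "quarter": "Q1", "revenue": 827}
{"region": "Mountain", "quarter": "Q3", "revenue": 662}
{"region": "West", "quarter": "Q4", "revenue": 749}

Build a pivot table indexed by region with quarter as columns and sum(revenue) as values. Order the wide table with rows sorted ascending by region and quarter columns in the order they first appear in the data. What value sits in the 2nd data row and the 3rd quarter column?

With rows sorted ascending by region, row 2 is region=Gulf. quarter columns in first-appearance order: Q1, Q3, Q2, Q4; column 3 is Q2.
Long rows with region=Gulf, quarter=Q2: 173 + 803 + 562 = 1538.

1538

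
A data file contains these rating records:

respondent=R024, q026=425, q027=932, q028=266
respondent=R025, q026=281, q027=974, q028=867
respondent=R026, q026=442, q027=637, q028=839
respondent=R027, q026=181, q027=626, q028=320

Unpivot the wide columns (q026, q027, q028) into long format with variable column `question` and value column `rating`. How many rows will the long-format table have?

12

4 respondent values × 3 melted columns = 12 rows.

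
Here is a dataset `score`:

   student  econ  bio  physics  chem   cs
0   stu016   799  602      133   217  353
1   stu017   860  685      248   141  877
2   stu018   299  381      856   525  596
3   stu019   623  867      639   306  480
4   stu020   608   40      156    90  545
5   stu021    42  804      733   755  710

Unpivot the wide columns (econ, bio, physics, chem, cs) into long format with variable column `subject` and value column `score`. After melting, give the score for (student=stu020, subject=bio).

40

Unpivoting turns each (student, wide-column) pair into one long row.
The wide cell at row stu020, column bio holds 40, so the long row (stu020, bio) has score=40.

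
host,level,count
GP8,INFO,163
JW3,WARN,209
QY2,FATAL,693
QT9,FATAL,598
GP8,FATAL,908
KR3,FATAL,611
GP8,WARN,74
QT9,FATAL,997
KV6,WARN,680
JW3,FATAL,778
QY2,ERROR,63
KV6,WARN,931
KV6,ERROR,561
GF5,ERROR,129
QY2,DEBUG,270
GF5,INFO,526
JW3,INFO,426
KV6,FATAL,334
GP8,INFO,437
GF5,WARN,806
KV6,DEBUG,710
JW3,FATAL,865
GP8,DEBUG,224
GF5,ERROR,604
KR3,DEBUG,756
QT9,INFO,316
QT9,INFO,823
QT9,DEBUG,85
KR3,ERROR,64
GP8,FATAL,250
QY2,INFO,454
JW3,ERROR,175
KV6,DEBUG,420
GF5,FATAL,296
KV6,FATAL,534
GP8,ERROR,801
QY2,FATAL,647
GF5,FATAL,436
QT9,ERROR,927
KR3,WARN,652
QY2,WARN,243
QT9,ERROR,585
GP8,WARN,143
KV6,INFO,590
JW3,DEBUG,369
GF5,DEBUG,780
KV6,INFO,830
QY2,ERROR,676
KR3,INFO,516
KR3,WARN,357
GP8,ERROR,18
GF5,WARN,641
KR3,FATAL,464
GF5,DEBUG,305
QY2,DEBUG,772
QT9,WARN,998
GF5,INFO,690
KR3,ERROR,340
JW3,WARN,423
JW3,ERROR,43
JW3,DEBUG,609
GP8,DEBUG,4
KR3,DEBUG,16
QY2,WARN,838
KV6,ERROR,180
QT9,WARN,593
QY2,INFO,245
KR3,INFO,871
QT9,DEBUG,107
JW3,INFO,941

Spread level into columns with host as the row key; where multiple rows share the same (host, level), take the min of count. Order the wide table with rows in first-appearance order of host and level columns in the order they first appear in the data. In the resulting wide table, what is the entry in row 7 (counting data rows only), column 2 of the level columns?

With rows in first-appearance order of host, row 7 is host=GF5. level columns in first-appearance order: INFO, WARN, FATAL, ERROR, DEBUG; column 2 is WARN.
Long rows with host=GF5, level=WARN: min(806, 641) = 641.

641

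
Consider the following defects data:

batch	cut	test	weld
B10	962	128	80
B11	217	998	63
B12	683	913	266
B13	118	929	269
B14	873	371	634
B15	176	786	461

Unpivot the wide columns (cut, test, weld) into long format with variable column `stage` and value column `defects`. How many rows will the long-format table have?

6 batch values × 3 melted columns = 18 rows.

18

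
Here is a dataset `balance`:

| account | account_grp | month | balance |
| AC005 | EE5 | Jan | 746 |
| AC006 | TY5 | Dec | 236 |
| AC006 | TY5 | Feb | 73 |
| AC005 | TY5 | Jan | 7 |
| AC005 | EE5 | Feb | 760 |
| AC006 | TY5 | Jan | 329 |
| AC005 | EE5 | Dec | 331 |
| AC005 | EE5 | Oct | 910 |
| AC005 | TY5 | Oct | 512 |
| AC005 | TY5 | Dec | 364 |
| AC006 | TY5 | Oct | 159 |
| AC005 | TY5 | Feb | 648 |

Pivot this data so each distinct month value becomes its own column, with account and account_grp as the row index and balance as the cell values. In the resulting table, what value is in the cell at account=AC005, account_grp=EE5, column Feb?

Wide layout: rows indexed by account and account_grp, columns are the 4 distinct month values (Jan, Dec, Feb, Oct).
Cell (account=AC005, account_grp=EE5, month=Feb) draws from the long row where account=AC005, account_grp=EE5 and month=Feb, which has balance=760.

760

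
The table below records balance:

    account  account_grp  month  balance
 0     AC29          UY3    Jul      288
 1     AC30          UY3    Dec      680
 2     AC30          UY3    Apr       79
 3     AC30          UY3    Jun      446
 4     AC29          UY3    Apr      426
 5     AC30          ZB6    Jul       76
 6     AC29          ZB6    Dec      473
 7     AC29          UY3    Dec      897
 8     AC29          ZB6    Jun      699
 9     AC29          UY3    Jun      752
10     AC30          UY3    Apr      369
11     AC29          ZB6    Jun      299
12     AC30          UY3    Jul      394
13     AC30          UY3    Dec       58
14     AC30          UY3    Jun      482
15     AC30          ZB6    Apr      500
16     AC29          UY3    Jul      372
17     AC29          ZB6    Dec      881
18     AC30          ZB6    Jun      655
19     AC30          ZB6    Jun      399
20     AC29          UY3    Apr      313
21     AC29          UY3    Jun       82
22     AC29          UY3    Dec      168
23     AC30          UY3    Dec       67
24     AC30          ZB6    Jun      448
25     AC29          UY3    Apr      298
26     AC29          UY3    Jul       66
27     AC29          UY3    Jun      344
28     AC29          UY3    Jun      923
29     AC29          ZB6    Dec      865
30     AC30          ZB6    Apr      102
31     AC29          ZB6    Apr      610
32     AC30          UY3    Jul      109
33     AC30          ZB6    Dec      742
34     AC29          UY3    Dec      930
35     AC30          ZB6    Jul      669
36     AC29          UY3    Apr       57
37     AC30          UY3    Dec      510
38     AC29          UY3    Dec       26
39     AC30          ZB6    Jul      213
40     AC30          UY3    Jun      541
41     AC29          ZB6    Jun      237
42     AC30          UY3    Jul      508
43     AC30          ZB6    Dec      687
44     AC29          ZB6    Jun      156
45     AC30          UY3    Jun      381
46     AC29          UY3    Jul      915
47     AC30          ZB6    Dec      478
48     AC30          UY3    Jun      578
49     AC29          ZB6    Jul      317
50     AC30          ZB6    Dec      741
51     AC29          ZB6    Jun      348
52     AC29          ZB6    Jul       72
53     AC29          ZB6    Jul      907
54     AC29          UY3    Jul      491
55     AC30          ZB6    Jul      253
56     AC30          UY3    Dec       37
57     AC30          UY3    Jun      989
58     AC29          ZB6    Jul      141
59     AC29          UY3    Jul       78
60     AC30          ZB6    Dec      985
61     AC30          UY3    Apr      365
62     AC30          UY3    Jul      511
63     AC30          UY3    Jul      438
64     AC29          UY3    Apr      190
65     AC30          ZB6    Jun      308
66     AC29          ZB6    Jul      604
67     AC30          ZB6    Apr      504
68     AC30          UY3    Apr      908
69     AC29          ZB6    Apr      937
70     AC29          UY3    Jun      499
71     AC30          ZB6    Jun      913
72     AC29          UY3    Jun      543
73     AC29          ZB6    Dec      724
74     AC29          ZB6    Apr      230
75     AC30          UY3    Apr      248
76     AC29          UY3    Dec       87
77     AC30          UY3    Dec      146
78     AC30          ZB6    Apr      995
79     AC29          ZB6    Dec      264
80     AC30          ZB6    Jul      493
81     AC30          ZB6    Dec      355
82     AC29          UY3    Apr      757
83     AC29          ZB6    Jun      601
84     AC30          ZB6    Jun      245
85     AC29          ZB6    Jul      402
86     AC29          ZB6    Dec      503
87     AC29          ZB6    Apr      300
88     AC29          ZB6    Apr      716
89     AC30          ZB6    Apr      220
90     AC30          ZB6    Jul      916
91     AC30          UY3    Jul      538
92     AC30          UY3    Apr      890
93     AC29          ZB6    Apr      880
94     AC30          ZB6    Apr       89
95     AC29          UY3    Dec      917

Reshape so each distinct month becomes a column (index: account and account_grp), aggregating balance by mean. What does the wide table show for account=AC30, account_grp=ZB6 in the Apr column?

Rows with account=AC30, account_grp=ZB6 and month=Apr: balance values are 500, 102, 504, 995, 220, 89.
(500 + 102 + 504 + 995 + 220 + 89) / 6 = 401.67.

401.67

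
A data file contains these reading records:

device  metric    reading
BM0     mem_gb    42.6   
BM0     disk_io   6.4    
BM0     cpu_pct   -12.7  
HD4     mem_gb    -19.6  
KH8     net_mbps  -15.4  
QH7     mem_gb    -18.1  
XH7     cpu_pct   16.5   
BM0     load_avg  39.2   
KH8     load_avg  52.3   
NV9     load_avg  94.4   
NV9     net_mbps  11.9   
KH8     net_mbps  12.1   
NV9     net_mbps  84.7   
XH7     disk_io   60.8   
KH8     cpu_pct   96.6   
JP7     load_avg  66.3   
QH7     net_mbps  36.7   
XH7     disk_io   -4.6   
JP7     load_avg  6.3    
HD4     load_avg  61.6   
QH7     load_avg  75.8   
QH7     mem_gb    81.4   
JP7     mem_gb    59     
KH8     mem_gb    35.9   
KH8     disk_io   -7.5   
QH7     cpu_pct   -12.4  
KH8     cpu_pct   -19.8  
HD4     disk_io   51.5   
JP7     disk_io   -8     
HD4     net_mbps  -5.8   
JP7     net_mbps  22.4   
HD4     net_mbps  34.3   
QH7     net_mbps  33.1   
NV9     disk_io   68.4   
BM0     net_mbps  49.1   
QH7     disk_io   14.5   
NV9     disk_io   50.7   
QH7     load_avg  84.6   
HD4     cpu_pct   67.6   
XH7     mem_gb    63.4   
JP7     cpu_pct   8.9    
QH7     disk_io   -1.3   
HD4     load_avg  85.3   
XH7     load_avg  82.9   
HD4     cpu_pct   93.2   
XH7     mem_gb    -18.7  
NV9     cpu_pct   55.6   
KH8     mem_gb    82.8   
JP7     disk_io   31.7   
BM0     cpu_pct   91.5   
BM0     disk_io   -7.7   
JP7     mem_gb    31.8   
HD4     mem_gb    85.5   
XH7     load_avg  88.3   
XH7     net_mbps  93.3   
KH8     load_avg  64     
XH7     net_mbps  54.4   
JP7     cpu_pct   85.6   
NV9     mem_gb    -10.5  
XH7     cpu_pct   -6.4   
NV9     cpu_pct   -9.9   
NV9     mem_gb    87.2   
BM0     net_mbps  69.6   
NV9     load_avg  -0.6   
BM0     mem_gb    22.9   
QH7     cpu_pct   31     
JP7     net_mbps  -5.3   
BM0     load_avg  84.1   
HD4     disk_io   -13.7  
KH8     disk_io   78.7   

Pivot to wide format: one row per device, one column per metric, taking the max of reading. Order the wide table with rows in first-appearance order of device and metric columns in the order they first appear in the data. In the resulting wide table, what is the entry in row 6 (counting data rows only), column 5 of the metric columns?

With rows in first-appearance order of device, row 6 is device=NV9. metric columns in first-appearance order: mem_gb, disk_io, cpu_pct, net_mbps, load_avg; column 5 is load_avg.
Long rows with device=NV9, metric=load_avg: max(94.4, -0.6) = 94.4.

94.4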